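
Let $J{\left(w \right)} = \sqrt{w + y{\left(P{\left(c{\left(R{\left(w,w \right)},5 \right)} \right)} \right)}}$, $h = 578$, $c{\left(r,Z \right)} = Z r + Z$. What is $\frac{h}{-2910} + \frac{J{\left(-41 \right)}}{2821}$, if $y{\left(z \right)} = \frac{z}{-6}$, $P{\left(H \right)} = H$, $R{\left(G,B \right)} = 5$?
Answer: $- \frac{289}{1455} + \frac{i \sqrt{46}}{2821} \approx -0.19863 + 0.0024042 i$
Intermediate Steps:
$c{\left(r,Z \right)} = Z + Z r$
$y{\left(z \right)} = - \frac{z}{6}$ ($y{\left(z \right)} = z \left(- \frac{1}{6}\right) = - \frac{z}{6}$)
$J{\left(w \right)} = \sqrt{-5 + w}$ ($J{\left(w \right)} = \sqrt{w - \frac{5 \left(1 + 5\right)}{6}} = \sqrt{w - \frac{5 \cdot 6}{6}} = \sqrt{w - 5} = \sqrt{-5 + w}$)
$\frac{h}{-2910} + \frac{J{\left(-41 \right)}}{2821} = \frac{578}{-2910} + \frac{\sqrt{-5 - 41}}{2821} = 578 \left(- \frac{1}{2910}\right) + \sqrt{-46} \cdot \frac{1}{2821} = - \frac{289}{1455} + i \sqrt{46} \cdot \frac{1}{2821} = - \frac{289}{1455} + \frac{i \sqrt{46}}{2821}$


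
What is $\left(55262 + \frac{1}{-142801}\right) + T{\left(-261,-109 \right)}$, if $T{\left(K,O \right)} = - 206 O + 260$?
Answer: $\frac{11135050775}{142801} \approx 77976.0$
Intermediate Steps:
$T{\left(K,O \right)} = 260 - 206 O$
$\left(55262 + \frac{1}{-142801}\right) + T{\left(-261,-109 \right)} = \left(55262 + \frac{1}{-142801}\right) + \left(260 - -22454\right) = \left(55262 - \frac{1}{142801}\right) + \left(260 + 22454\right) = \frac{7891468861}{142801} + 22714 = \frac{11135050775}{142801}$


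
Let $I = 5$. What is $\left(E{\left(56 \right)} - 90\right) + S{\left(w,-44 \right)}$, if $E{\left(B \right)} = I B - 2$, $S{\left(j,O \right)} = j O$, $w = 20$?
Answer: $-692$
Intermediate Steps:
$S{\left(j,O \right)} = O j$
$E{\left(B \right)} = -2 + 5 B$ ($E{\left(B \right)} = 5 B - 2 = -2 + 5 B$)
$\left(E{\left(56 \right)} - 90\right) + S{\left(w,-44 \right)} = \left(\left(-2 + 5 \cdot 56\right) - 90\right) - 880 = \left(\left(-2 + 280\right) - 90\right) - 880 = \left(278 - 90\right) - 880 = 188 - 880 = -692$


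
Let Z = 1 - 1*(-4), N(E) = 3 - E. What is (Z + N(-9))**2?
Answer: 289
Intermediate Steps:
Z = 5 (Z = 1 + 4 = 5)
(Z + N(-9))**2 = (5 + (3 - 1*(-9)))**2 = (5 + (3 + 9))**2 = (5 + 12)**2 = 17**2 = 289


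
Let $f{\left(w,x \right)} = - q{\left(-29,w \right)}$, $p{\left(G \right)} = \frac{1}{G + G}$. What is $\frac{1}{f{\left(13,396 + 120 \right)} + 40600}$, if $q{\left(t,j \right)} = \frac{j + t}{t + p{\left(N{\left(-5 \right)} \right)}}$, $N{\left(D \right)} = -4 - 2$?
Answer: $\frac{349}{14169208} \approx 2.4631 \cdot 10^{-5}$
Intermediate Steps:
$N{\left(D \right)} = -6$ ($N{\left(D \right)} = -4 - 2 = -6$)
$p{\left(G \right)} = \frac{1}{2 G}$
$q{\left(t,j \right)} = \frac{j + t}{- \frac{1}{12} + t}$ ($q{\left(t,j \right)} = \frac{j + t}{t + \frac{1}{2 \left(-6\right)}} = \frac{j + t}{t + \frac{1}{2} \left(- \frac{1}{6}\right)} = \frac{j + t}{t - \frac{1}{12}} = \frac{j + t}{- \frac{1}{12} + t}$)
$f{\left(w,x \right)} = - \frac{348}{349} + \frac{12 w}{349}$ ($f{\left(w,x \right)} = - \frac{12 \left(w - 29\right)}{-1 + 12 \left(-29\right)} = - \frac{12 \left(-29 + w\right)}{-1 - 348} = - \frac{12 \left(-29 + w\right)}{-349} = - \frac{12 \left(-1\right) \left(-29 + w\right)}{349} = - (\frac{348}{349} - \frac{12 w}{349}) = - \frac{348}{349} + \frac{12 w}{349}$)
$\frac{1}{f{\left(13,396 + 120 \right)} + 40600} = \frac{1}{\left(- \frac{348}{349} + \frac{12}{349} \cdot 13\right) + 40600} = \frac{1}{\left(- \frac{348}{349} + \frac{156}{349}\right) + 40600} = \frac{1}{- \frac{192}{349} + 40600} = \frac{1}{\frac{14169208}{349}} = \frac{349}{14169208}$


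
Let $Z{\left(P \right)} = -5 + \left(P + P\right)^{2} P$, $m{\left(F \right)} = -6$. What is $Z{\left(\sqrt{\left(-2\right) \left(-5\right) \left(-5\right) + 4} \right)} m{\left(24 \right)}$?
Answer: $30 + 1104 i \sqrt{46} \approx 30.0 + 7487.7 i$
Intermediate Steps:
$Z{\left(P \right)} = -5 + 4 P^{3}$ ($Z{\left(P \right)} = -5 + \left(2 P\right)^{2} P = -5 + 4 P^{2} P = -5 + 4 P^{3}$)
$Z{\left(\sqrt{\left(-2\right) \left(-5\right) \left(-5\right) + 4} \right)} m{\left(24 \right)} = \left(-5 + 4 \left(\sqrt{\left(-2\right) \left(-5\right) \left(-5\right) + 4}\right)^{3}\right) \left(-6\right) = \left(-5 + 4 \left(\sqrt{10 \left(-5\right) + 4}\right)^{3}\right) \left(-6\right) = \left(-5 + 4 \left(\sqrt{-50 + 4}\right)^{3}\right) \left(-6\right) = \left(-5 + 4 \left(\sqrt{-46}\right)^{3}\right) \left(-6\right) = \left(-5 + 4 \left(i \sqrt{46}\right)^{3}\right) \left(-6\right) = \left(-5 + 4 \left(- 46 i \sqrt{46}\right)\right) \left(-6\right) = \left(-5 - 184 i \sqrt{46}\right) \left(-6\right) = 30 + 1104 i \sqrt{46}$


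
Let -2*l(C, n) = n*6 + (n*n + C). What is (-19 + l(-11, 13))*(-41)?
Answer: 5617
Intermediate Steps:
l(C, n) = -3*n - C/2 - n²/2 (l(C, n) = -(n*6 + (n*n + C))/2 = -(6*n + (n² + C))/2 = -(6*n + (C + n²))/2 = -(C + n² + 6*n)/2 = -3*n - C/2 - n²/2)
(-19 + l(-11, 13))*(-41) = (-19 + (-3*13 - ½*(-11) - ½*13²))*(-41) = (-19 + (-39 + 11/2 - ½*169))*(-41) = (-19 + (-39 + 11/2 - 169/2))*(-41) = (-19 - 118)*(-41) = -137*(-41) = 5617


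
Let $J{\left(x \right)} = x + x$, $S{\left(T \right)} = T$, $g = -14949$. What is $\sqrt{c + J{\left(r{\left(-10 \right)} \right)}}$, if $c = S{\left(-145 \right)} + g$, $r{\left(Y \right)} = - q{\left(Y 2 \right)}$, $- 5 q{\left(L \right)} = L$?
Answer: $3 i \sqrt{1678} \approx 122.89 i$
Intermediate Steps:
$q{\left(L \right)} = - \frac{L}{5}$
$r{\left(Y \right)} = \frac{2 Y}{5}$ ($r{\left(Y \right)} = - \frac{\left(-1\right) Y 2}{5} = - \frac{\left(-1\right) 2 Y}{5} = - \frac{\left(-2\right) Y}{5} = \frac{2 Y}{5}$)
$c = -15094$ ($c = -145 - 14949 = -15094$)
$J{\left(x \right)} = 2 x$
$\sqrt{c + J{\left(r{\left(-10 \right)} \right)}} = \sqrt{-15094 + 2 \cdot \frac{2}{5} \left(-10\right)} = \sqrt{-15094 + 2 \left(-4\right)} = \sqrt{-15094 - 8} = \sqrt{-15102} = 3 i \sqrt{1678}$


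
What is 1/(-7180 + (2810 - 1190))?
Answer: -1/5560 ≈ -0.00017986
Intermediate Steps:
1/(-7180 + (2810 - 1190)) = 1/(-7180 + 1620) = 1/(-5560) = -1/5560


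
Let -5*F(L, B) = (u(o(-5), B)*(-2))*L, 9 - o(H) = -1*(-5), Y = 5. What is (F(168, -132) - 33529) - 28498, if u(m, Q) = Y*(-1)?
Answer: -62363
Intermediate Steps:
o(H) = 4 (o(H) = 9 - (-1)*(-5) = 9 - 1*5 = 9 - 5 = 4)
u(m, Q) = -5 (u(m, Q) = 5*(-1) = -5)
F(L, B) = -2*L (F(L, B) = -(-5*(-2))*L/5 = -2*L)
(F(168, -132) - 33529) - 28498 = (-2*168 - 33529) - 28498 = (-336 - 33529) - 28498 = -33865 - 28498 = -62363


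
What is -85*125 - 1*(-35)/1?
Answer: -10590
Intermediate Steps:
-85*125 - 1*(-35)/1 = -10625 + 35*1 = -10625 + 35 = -10590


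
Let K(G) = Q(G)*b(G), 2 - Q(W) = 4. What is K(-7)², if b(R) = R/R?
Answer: 4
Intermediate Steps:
Q(W) = -2 (Q(W) = 2 - 1*4 = 2 - 4 = -2)
b(R) = 1
K(G) = -2 (K(G) = -2*1 = -2)
K(-7)² = (-2)² = 4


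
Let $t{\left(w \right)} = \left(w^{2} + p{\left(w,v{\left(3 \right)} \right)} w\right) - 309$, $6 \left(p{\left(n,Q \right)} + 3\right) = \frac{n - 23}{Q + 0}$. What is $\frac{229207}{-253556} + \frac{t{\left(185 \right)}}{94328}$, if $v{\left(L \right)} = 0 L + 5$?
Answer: $- \frac{1613556717}{2989678796} \approx -0.53971$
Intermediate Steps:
$v{\left(L \right)} = 5$ ($v{\left(L \right)} = 0 + 5 = 5$)
$p{\left(n,Q \right)} = -3 + \frac{-23 + n}{6 Q}$ ($p{\left(n,Q \right)} = -3 + \frac{\left(n - 23\right) \frac{1}{Q + 0}}{6} = -3 + \frac{\left(-23 + n\right) \frac{1}{Q}}{6} = -3 + \frac{\frac{1}{Q} \left(-23 + n\right)}{6} = -3 + \frac{-23 + n}{6 Q}$)
$t{\left(w \right)} = -309 + w^{2} + w \left(- \frac{113}{30} + \frac{w}{30}\right)$ ($t{\left(w \right)} = \left(w^{2} + \frac{-23 + w - 90}{6 \cdot 5} w\right) - 309 = \left(w^{2} + \frac{1}{6} \cdot \frac{1}{5} \left(-23 + w - 90\right) w\right) - 309 = \left(w^{2} + \frac{1}{6} \cdot \frac{1}{5} \left(-113 + w\right) w\right) - 309 = \left(w^{2} + \left(- \frac{113}{30} + \frac{w}{30}\right) w\right) - 309 = \left(w^{2} + w \left(- \frac{113}{30} + \frac{w}{30}\right)\right) - 309 = -309 + w^{2} + w \left(- \frac{113}{30} + \frac{w}{30}\right)$)
$\frac{229207}{-253556} + \frac{t{\left(185 \right)}}{94328} = \frac{229207}{-253556} + \frac{-309 - \frac{4181}{6} + \frac{31 \cdot 185^{2}}{30}}{94328} = 229207 \left(- \frac{1}{253556}\right) + \left(-309 - \frac{4181}{6} + \frac{31}{30} \cdot 34225\right) \frac{1}{94328} = - \frac{229207}{253556} + \left(-309 - \frac{4181}{6} + \frac{212195}{6}\right) \frac{1}{94328} = - \frac{229207}{253556} + 34360 \cdot \frac{1}{94328} = - \frac{229207}{253556} + \frac{4295}{11791} = - \frac{1613556717}{2989678796}$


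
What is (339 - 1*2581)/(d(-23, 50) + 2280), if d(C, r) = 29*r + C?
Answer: -2242/3707 ≈ -0.60480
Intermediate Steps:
d(C, r) = C + 29*r
(339 - 1*2581)/(d(-23, 50) + 2280) = (339 - 1*2581)/((-23 + 29*50) + 2280) = (339 - 2581)/((-23 + 1450) + 2280) = -2242/(1427 + 2280) = -2242/3707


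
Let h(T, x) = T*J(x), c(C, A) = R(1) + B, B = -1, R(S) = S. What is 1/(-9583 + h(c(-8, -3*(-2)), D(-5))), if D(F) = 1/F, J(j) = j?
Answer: -1/9583 ≈ -0.00010435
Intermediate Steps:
c(C, A) = 0 (c(C, A) = 1 - 1 = 0)
h(T, x) = T*x
1/(-9583 + h(c(-8, -3*(-2)), D(-5))) = 1/(-9583 + 0/(-5)) = 1/(-9583 + 0*(-1/5)) = 1/(-9583 + 0) = 1/(-9583) = -1/9583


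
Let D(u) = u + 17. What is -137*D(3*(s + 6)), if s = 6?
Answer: -7261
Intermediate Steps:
D(u) = 17 + u
-137*D(3*(s + 6)) = -137*(17 + 3*(6 + 6)) = -137*(17 + 3*12) = -137*(17 + 36) = -137*53 = -7261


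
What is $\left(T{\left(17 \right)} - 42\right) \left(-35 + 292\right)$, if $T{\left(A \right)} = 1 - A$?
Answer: $-14906$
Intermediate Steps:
$\left(T{\left(17 \right)} - 42\right) \left(-35 + 292\right) = \left(\left(1 - 17\right) - 42\right) \left(-35 + 292\right) = \left(\left(1 - 17\right) - 42\right) 257 = \left(-16 - 42\right) 257 = \left(-58\right) 257 = -14906$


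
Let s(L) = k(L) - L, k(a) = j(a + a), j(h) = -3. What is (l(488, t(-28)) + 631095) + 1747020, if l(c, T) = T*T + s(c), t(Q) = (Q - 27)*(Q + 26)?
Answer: 2389724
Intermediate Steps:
k(a) = -3
t(Q) = (-27 + Q)*(26 + Q)
s(L) = -3 - L
l(c, T) = -3 + T**2 - c (l(c, T) = T*T + (-3 - c) = T**2 + (-3 - c) = -3 + T**2 - c)
(l(488, t(-28)) + 631095) + 1747020 = ((-3 + (-702 + (-28)**2 - 1*(-28))**2 - 1*488) + 631095) + 1747020 = ((-3 + (-702 + 784 + 28)**2 - 488) + 631095) + 1747020 = ((-3 + 110**2 - 488) + 631095) + 1747020 = ((-3 + 12100 - 488) + 631095) + 1747020 = (11609 + 631095) + 1747020 = 642704 + 1747020 = 2389724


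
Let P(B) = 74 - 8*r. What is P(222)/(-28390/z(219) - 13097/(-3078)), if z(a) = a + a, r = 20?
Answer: 19323684/13607989 ≈ 1.4200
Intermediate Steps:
z(a) = 2*a
P(B) = -86 (P(B) = 74 - 8*20 = 74 - 1*160 = 74 - 160 = -86)
P(222)/(-28390/z(219) - 13097/(-3078)) = -86/(-28390/(2*219) - 13097/(-3078)) = -86/(-28390/438 - 13097*(-1/3078)) = -86/(-28390*1/438 + 13097/3078) = -86/(-14195/219 + 13097/3078) = -86/(-13607989/224694) = -86*(-224694/13607989) = 19323684/13607989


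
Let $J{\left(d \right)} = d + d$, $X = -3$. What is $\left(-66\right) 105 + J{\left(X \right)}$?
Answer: $-6936$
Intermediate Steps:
$J{\left(d \right)} = 2 d$
$\left(-66\right) 105 + J{\left(X \right)} = \left(-66\right) 105 + 2 \left(-3\right) = -6930 - 6 = -6936$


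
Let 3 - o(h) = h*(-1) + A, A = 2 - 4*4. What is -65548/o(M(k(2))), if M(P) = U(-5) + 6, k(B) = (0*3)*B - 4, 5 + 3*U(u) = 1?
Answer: -196644/65 ≈ -3025.3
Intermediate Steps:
U(u) = -4/3 (U(u) = -5/3 + (⅓)*1 = -5/3 + ⅓ = -4/3)
k(B) = -4 (k(B) = 0*B - 4 = 0 - 4 = -4)
A = -14 (A = 2 - 16 = -14)
M(P) = 14/3 (M(P) = -4/3 + 6 = 14/3)
o(h) = 17 + h (o(h) = 3 - (h*(-1) - 14) = 3 - (-h - 14) = 3 - (-14 - h) = 3 + (14 + h) = 17 + h)
-65548/o(M(k(2))) = -65548/(17 + 14/3) = -65548/65/3 = -65548*3/65 = -196644/65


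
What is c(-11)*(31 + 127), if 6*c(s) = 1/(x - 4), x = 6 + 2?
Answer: 79/12 ≈ 6.5833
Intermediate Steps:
x = 8
c(s) = 1/24 (c(s) = 1/(6*(8 - 4)) = (⅙)/4 = (⅙)*(¼) = 1/24)
c(-11)*(31 + 127) = (31 + 127)/24 = (1/24)*158 = 79/12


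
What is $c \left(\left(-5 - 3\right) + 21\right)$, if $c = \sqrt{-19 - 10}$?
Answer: $13 i \sqrt{29} \approx 70.007 i$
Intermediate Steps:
$c = i \sqrt{29}$ ($c = \sqrt{-29} = i \sqrt{29} \approx 5.3852 i$)
$c \left(\left(-5 - 3\right) + 21\right) = i \sqrt{29} \left(\left(-5 - 3\right) + 21\right) = i \sqrt{29} \left(-8 + 21\right) = i \sqrt{29} \cdot 13 = 13 i \sqrt{29}$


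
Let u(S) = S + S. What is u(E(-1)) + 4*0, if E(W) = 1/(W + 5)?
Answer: ½ ≈ 0.50000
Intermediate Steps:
E(W) = 1/(5 + W)
u(S) = 2*S
u(E(-1)) + 4*0 = 2/(5 - 1) + 4*0 = 2/4 + 0 = 2*(¼) + 0 = ½ + 0 = ½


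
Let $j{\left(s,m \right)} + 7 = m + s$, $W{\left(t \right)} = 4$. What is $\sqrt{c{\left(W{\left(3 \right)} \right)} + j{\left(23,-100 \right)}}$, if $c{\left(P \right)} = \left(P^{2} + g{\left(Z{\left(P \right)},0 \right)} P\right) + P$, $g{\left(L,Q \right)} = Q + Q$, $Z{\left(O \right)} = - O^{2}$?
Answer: $8 i \approx 8.0 i$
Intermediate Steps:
$j{\left(s,m \right)} = -7 + m + s$ ($j{\left(s,m \right)} = -7 + \left(m + s\right) = -7 + m + s$)
$g{\left(L,Q \right)} = 2 Q$
$c{\left(P \right)} = P + P^{2}$ ($c{\left(P \right)} = \left(P^{2} + 2 \cdot 0 P\right) + P = \left(P^{2} + 0 P\right) + P = \left(P^{2} + 0\right) + P = P^{2} + P = P + P^{2}$)
$\sqrt{c{\left(W{\left(3 \right)} \right)} + j{\left(23,-100 \right)}} = \sqrt{4 \left(1 + 4\right) - 84} = \sqrt{4 \cdot 5 - 84} = \sqrt{20 - 84} = \sqrt{-64} = 8 i$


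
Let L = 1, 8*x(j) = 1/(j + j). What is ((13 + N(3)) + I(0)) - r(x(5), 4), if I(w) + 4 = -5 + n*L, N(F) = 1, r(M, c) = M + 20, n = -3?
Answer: -1441/80 ≈ -18.013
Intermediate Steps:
x(j) = 1/(16*j) (x(j) = 1/(8*(j + j)) = 1/(8*((2*j))) = (1/(2*j))/8 = 1/(16*j))
r(M, c) = 20 + M
I(w) = -12 (I(w) = -4 + (-5 - 3*1) = -4 + (-5 - 3) = -4 - 8 = -12)
((13 + N(3)) + I(0)) - r(x(5), 4) = ((13 + 1) - 12) - (20 + (1/16)/5) = (14 - 12) - (20 + (1/16)*(⅕)) = 2 - (20 + 1/80) = 2 - 1*1601/80 = 2 - 1601/80 = -1441/80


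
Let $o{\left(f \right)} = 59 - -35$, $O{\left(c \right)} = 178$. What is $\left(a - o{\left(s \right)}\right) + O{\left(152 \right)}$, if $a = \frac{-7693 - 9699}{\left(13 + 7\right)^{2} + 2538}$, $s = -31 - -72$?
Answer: $\frac{114700}{1469} \approx 78.08$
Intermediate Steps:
$s = 41$ ($s = -31 + 72 = 41$)
$a = - \frac{8696}{1469}$ ($a = - \frac{17392}{20^{2} + 2538} = - \frac{17392}{400 + 2538} = - \frac{17392}{2938} = \left(-17392\right) \frac{1}{2938} = - \frac{8696}{1469} \approx -5.9197$)
$o{\left(f \right)} = 94$ ($o{\left(f \right)} = 59 + 35 = 94$)
$\left(a - o{\left(s \right)}\right) + O{\left(152 \right)} = \left(- \frac{8696}{1469} - 94\right) + 178 = - \frac{146782}{1469} + 178 = \frac{114700}{1469}$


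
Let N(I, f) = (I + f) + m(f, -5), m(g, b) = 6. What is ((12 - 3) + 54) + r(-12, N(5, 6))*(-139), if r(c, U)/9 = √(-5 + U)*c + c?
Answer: 15075 + 30024*√3 ≈ 67078.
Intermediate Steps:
N(I, f) = 6 + I + f (N(I, f) = (I + f) + 6 = 6 + I + f)
r(c, U) = 9*c + 9*c*√(-5 + U) (r(c, U) = 9*(√(-5 + U)*c + c) = 9*(c*√(-5 + U) + c) = 9*(c + c*√(-5 + U)) = 9*c + 9*c*√(-5 + U))
((12 - 3) + 54) + r(-12, N(5, 6))*(-139) = ((12 - 3) + 54) + (9*(-12)*(1 + √(-5 + (6 + 5 + 6))))*(-139) = (9 + 54) + (9*(-12)*(1 + √(-5 + 17)))*(-139) = 63 + (9*(-12)*(1 + √12))*(-139) = 63 + (9*(-12)*(1 + 2*√3))*(-139) = 63 + (-108 - 216*√3)*(-139) = 63 + (15012 + 30024*√3) = 15075 + 30024*√3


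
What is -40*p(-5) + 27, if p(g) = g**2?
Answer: -973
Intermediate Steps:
-40*p(-5) + 27 = -40*(-5)**2 + 27 = -40*25 + 27 = -1000 + 27 = -973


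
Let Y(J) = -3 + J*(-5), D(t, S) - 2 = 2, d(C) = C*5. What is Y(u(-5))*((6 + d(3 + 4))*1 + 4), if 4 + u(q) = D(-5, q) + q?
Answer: 990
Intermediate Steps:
d(C) = 5*C
D(t, S) = 4 (D(t, S) = 2 + 2 = 4)
u(q) = q (u(q) = -4 + (4 + q) = q)
Y(J) = -3 - 5*J
Y(u(-5))*((6 + d(3 + 4))*1 + 4) = (-3 - 5*(-5))*((6 + 5*(3 + 4))*1 + 4) = (-3 + 25)*((6 + 5*7)*1 + 4) = 22*((6 + 35)*1 + 4) = 22*(41*1 + 4) = 22*(41 + 4) = 22*45 = 990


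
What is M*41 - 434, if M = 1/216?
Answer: -93703/216 ≈ -433.81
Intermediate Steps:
M = 1/216 ≈ 0.0046296
M*41 - 434 = (1/216)*41 - 434 = 41/216 - 434 = -93703/216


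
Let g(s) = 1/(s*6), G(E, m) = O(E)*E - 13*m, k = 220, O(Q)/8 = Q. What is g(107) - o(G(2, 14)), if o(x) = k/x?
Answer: 1571/1070 ≈ 1.4682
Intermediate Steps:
O(Q) = 8*Q
G(E, m) = -13*m + 8*E**2 (G(E, m) = (8*E)*E - 13*m = 8*E**2 - 13*m = -13*m + 8*E**2)
o(x) = 220/x
g(s) = 1/(6*s)
g(107) - o(G(2, 14)) = (1/6)/107 - 220/(-13*14 + 8*2**2) = (1/6)*(1/107) - 220/(-182 + 8*4) = 1/642 - 220/(-182 + 32) = 1/642 - 220/(-150) = 1/642 - 220*(-1)/150 = 1/642 - 1*(-22/15) = 1/642 + 22/15 = 1571/1070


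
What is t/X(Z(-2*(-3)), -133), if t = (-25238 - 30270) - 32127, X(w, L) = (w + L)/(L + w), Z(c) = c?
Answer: -87635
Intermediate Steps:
X(w, L) = 1 (X(w, L) = (L + w)/(L + w) = 1)
t = -87635 (t = -55508 - 32127 = -87635)
t/X(Z(-2*(-3)), -133) = -87635/1 = -87635*1 = -87635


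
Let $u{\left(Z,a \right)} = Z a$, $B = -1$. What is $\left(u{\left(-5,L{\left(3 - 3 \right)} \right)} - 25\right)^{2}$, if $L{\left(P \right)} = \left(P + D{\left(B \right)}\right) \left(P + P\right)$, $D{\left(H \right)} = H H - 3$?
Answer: $625$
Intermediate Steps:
$D{\left(H \right)} = -3 + H^{2}$ ($D{\left(H \right)} = H^{2} - 3 = -3 + H^{2}$)
$L{\left(P \right)} = 2 P \left(-2 + P\right)$ ($L{\left(P \right)} = \left(P - \left(3 - \left(-1\right)^{2}\right)\right) \left(P + P\right) = \left(P + \left(-3 + 1\right)\right) 2 P = \left(P - 2\right) 2 P = \left(-2 + P\right) 2 P = 2 P \left(-2 + P\right)$)
$\left(u{\left(-5,L{\left(3 - 3 \right)} \right)} - 25\right)^{2} = \left(- 5 \cdot 2 \left(3 - 3\right) \left(-2 + \left(3 - 3\right)\right) - 25\right)^{2} = \left(- 5 \cdot 2 \cdot 0 \left(-2 + 0\right) - 25\right)^{2} = \left(- 5 \cdot 2 \cdot 0 \left(-2\right) - 25\right)^{2} = \left(\left(-5\right) 0 - 25\right)^{2} = \left(0 - 25\right)^{2} = \left(-25\right)^{2} = 625$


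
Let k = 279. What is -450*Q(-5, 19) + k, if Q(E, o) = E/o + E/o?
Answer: 9801/19 ≈ 515.84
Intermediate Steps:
Q(E, o) = 2*E/o
-450*Q(-5, 19) + k = -900*(-5)/19 + 279 = -450*(-10/19) + 279 = 4500/19 + 279 = 9801/19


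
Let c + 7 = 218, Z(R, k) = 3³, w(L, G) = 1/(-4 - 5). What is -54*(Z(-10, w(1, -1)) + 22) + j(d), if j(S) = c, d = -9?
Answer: -2435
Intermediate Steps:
w(L, G) = -⅑ (w(L, G) = 1/(-9) = -⅑)
Z(R, k) = 27
c = 211 (c = -7 + 218 = 211)
j(S) = 211
-54*(Z(-10, w(1, -1)) + 22) + j(d) = -54*(27 + 22) + 211 = -54*49 + 211 = -2646 + 211 = -2435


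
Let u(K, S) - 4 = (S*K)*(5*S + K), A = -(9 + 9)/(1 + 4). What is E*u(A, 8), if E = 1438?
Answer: -37543304/25 ≈ -1.5017e+6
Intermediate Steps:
A = -18/5 ≈ -3.6000
u(K, S) = 4 + K*S*(K + 5*S) (u(K, S) = 4 + (S*K)*(5*S + K) = 4 + (K*S)*(K + 5*S) = 4 + K*S*(K + 5*S))
E*u(A, 8) = 1438*(4 + 8*(-18/5)² + 5*(-18/5)*8²) = 1438*(4 + 8*(324/25) + 5*(-18/5)*64) = 1438*(4 + 2592/25 - 1152) = 1438*(-26108/25) = -37543304/25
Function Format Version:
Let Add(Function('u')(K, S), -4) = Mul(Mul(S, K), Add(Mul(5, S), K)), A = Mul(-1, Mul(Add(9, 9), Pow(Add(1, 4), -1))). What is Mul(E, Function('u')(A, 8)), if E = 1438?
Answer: Rational(-37543304, 25) ≈ -1.5017e+6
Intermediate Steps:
A = Rational(-18, 5) (A = Mul(-1, Mul(18, Pow(5, -1))) = Mul(-1, Mul(18, Rational(1, 5))) = Mul(-1, Rational(18, 5)) = Rational(-18, 5) ≈ -3.6000)
Function('u')(K, S) = Add(4, Mul(K, S, Add(K, Mul(5, S)))) (Function('u')(K, S) = Add(4, Mul(Mul(S, K), Add(Mul(5, S), K))) = Add(4, Mul(Mul(K, S), Add(K, Mul(5, S)))) = Add(4, Mul(K, S, Add(K, Mul(5, S)))))
Mul(E, Function('u')(A, 8)) = Mul(1438, Add(4, Mul(8, Pow(Rational(-18, 5), 2)), Mul(5, Rational(-18, 5), Pow(8, 2)))) = Mul(1438, Add(4, Mul(8, Rational(324, 25)), Mul(5, Rational(-18, 5), 64))) = Mul(1438, Add(4, Rational(2592, 25), -1152)) = Mul(1438, Rational(-26108, 25)) = Rational(-37543304, 25)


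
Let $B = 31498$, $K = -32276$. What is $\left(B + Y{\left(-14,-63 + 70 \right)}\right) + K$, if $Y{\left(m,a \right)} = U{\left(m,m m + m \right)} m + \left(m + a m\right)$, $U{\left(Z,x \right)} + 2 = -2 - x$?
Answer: $1714$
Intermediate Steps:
$U{\left(Z,x \right)} = -4 - x$ ($U{\left(Z,x \right)} = -2 - \left(2 + x\right) = -4 - x$)
$Y{\left(m,a \right)} = m + a m + m \left(-4 - m - m^{2}\right)$ ($Y{\left(m,a \right)} = \left(-4 - \left(m m + m\right)\right) m + \left(m + a m\right) = \left(-4 - \left(m^{2} + m\right)\right) m + \left(m + a m\right) = \left(-4 - \left(m + m^{2}\right)\right) m + \left(m + a m\right) = \left(-4 - m - m^{2}\right) m + \left(m + a m\right) = m \left(-4 - m - m^{2}\right) + \left(m + a m\right) = m + a m + m \left(-4 - m - m^{2}\right)$)
$\left(B + Y{\left(-14,-63 + 70 \right)}\right) + K = \left(31498 - 14 \left(-3 + \left(-63 + 70\right) - -14 - \left(-14\right)^{2}\right)\right) - 32276 = \left(31498 - 14 \left(-3 + 7 + 14 - 196\right)\right) - 32276 = \left(31498 - -2492\right) - 32276 = \left(31498 + 2492\right) - 32276 = 33990 - 32276 = 1714$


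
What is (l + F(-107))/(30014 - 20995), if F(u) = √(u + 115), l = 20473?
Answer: 20473/9019 + 2*√2/9019 ≈ 2.2703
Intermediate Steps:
F(u) = √(115 + u)
(l + F(-107))/(30014 - 20995) = (20473 + √(115 - 107))/(30014 - 20995) = (20473 + √8)/9019 = (20473 + 2*√2)*(1/9019) = 20473/9019 + 2*√2/9019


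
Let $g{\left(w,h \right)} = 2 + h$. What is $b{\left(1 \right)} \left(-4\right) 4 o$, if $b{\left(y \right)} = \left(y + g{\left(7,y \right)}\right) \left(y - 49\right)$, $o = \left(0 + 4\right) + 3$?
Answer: $21504$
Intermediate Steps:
$o = 7$ ($o = 4 + 3 = 7$)
$b{\left(y \right)} = \left(-49 + y\right) \left(2 + 2 y\right)$ ($b{\left(y \right)} = \left(y + \left(2 + y\right)\right) \left(y - 49\right) = \left(2 + 2 y\right) \left(-49 + y\right) = \left(-49 + y\right) \left(2 + 2 y\right)$)
$b{\left(1 \right)} \left(-4\right) 4 o = \left(-98 - 96 + 2 \cdot 1^{2}\right) \left(-4\right) 4 \cdot 7 = \left(-98 - 96 + 2 \cdot 1\right) \left(\left(-16\right) 7\right) = \left(-98 - 96 + 2\right) \left(-112\right) = \left(-192\right) \left(-112\right) = 21504$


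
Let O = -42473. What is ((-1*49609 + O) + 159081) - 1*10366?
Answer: 56633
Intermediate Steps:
((-1*49609 + O) + 159081) - 1*10366 = ((-1*49609 - 42473) + 159081) - 1*10366 = ((-49609 - 42473) + 159081) - 10366 = (-92082 + 159081) - 10366 = 66999 - 10366 = 56633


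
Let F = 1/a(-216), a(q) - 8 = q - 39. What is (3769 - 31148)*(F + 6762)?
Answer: -2406776933/13 ≈ -1.8514e+8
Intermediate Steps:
a(q) = -31 + q (a(q) = 8 + (q - 39) = 8 + (-39 + q) = -31 + q)
F = -1/247 (F = 1/(-31 - 216) = 1/(-247) = -1/247 ≈ -0.0040486)
(3769 - 31148)*(F + 6762) = (3769 - 31148)*(-1/247 + 6762) = -27379*1670213/247 = -2406776933/13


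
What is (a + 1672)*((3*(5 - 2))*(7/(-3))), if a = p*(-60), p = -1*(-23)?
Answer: -6132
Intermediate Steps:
p = 23
a = -1380 (a = 23*(-60) = -1380)
(a + 1672)*((3*(5 - 2))*(7/(-3))) = (-1380 + 1672)*((3*(5 - 2))*(7/(-3))) = 292*((3*3)*(7*(-1/3))) = 292*(9*(-7/3)) = 292*(-21) = -6132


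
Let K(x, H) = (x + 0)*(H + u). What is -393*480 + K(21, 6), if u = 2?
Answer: -188472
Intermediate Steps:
K(x, H) = x*(2 + H) (K(x, H) = (x + 0)*(H + 2) = x*(2 + H))
-393*480 + K(21, 6) = -393*480 + 21*(2 + 6) = -188640 + 21*8 = -188640 + 168 = -188472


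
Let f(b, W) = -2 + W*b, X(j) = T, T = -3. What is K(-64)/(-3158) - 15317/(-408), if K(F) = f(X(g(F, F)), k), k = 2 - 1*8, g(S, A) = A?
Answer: 1422487/37896 ≈ 37.537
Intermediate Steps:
X(j) = -3
k = -6 (k = 2 - 8 = -6)
K(F) = 16 (K(F) = -2 - 6*(-3) = -2 + 18 = 16)
K(-64)/(-3158) - 15317/(-408) = 16/(-3158) - 15317/(-408) = 16*(-1/3158) - 15317*(-1/408) = -8/1579 + 901/24 = 1422487/37896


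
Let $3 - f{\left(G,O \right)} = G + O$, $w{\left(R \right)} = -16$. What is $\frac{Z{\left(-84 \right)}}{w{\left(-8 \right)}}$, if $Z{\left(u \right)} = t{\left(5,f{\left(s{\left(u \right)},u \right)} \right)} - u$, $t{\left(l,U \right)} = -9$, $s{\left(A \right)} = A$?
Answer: $- \frac{75}{16} \approx -4.6875$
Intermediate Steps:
$f{\left(G,O \right)} = 3 - G - O$ ($f{\left(G,O \right)} = 3 - \left(G + O\right) = 3 - G - O$)
$Z{\left(u \right)} = -9 - u$
$\frac{Z{\left(-84 \right)}}{w{\left(-8 \right)}} = \frac{-9 - -84}{-16} = \left(-9 + 84\right) \left(- \frac{1}{16}\right) = 75 \left(- \frac{1}{16}\right) = - \frac{75}{16}$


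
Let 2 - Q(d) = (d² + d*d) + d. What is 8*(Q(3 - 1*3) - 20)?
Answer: -144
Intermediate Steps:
Q(d) = 2 - d - 2*d² (Q(d) = 2 - ((d² + d*d) + d) = 2 - ((d² + d²) + d) = 2 - (2*d² + d) = 2 - (d + 2*d²) = 2 + (-d - 2*d²) = 2 - d - 2*d²)
8*(Q(3 - 1*3) - 20) = 8*((2 - (3 - 1*3) - 2*(3 - 1*3)²) - 20) = 8*((2 - (3 - 3) - 2*(3 - 3)²) - 20) = 8*((2 - 1*0 - 2*0²) - 20) = 8*((2 + 0 - 2*0) - 20) = 8*((2 + 0 + 0) - 20) = 8*(2 - 20) = 8*(-18) = -144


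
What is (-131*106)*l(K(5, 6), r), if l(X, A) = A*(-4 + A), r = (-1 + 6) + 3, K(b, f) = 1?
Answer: -444352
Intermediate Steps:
r = 8 (r = 5 + 3 = 8)
(-131*106)*l(K(5, 6), r) = (-131*106)*(8*(-4 + 8)) = -111088*4 = -13886*32 = -444352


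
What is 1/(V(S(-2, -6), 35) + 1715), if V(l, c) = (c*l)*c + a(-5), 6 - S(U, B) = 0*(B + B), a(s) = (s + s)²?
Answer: 1/9165 ≈ 0.00010911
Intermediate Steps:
a(s) = 4*s² (a(s) = (2*s)² = 4*s²)
S(U, B) = 6 (S(U, B) = 6 - 0*(B + B) = 6 - 0*2*B = 6 - 1*0 = 6 + 0 = 6)
V(l, c) = 100 + l*c² (V(l, c) = (c*l)*c + 4*(-5)² = l*c² + 4*25 = l*c² + 100 = 100 + l*c²)
1/(V(S(-2, -6), 35) + 1715) = 1/((100 + 6*35²) + 1715) = 1/((100 + 6*1225) + 1715) = 1/((100 + 7350) + 1715) = 1/(7450 + 1715) = 1/9165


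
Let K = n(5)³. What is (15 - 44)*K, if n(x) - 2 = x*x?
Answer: -570807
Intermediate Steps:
n(x) = 2 + x² (n(x) = 2 + x*x = 2 + x²)
K = 19683 (K = (2 + 5²)³ = (2 + 25)³ = 27³ = 19683)
(15 - 44)*K = (15 - 44)*19683 = -29*19683 = -570807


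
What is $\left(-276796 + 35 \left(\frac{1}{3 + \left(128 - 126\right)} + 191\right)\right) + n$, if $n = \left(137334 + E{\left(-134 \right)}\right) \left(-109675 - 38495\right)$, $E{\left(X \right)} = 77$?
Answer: $-20360457974$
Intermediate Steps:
$n = -20360187870$ ($n = \left(137334 + 77\right) \left(-109675 - 38495\right) = 137411 \left(-148170\right) = -20360187870$)
$\left(-276796 + 35 \left(\frac{1}{3 + \left(128 - 126\right)} + 191\right)\right) + n = \left(-276796 + 35 \left(\frac{1}{3 + \left(128 - 126\right)} + 191\right)\right) - 20360187870 = \left(-276796 + 35 \left(\frac{1}{3 + 2} + 191\right)\right) - 20360187870 = \left(-276796 + 35 \left(\frac{1}{5} + 191\right)\right) - 20360187870 = \left(-276796 + 35 \cdot \frac{956}{5}\right) - 20360187870 = \left(-276796 + 6692\right) - 20360187870 = -270104 - 20360187870 = -20360457974$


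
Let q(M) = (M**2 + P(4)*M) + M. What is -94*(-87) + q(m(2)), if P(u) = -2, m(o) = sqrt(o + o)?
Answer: 8180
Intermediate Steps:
m(o) = sqrt(2)*sqrt(o) (m(o) = sqrt(2*o) = sqrt(2)*sqrt(o))
q(M) = M**2 - M (q(M) = (M**2 - 2*M) + M = M**2 - M)
-94*(-87) + q(m(2)) = -94*(-87) + (sqrt(2)*sqrt(2))*(-1 + sqrt(2)*sqrt(2)) = 8178 + 2*(-1 + 2) = 8178 + 2*1 = 8178 + 2 = 8180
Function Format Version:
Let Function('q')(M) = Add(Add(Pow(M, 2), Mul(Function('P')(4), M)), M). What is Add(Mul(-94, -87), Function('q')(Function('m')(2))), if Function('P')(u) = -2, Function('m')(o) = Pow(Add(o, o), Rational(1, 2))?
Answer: 8180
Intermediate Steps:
Function('m')(o) = Mul(Pow(2, Rational(1, 2)), Pow(o, Rational(1, 2))) (Function('m')(o) = Pow(Mul(2, o), Rational(1, 2)) = Mul(Pow(2, Rational(1, 2)), Pow(o, Rational(1, 2))))
Function('q')(M) = Add(Pow(M, 2), Mul(-1, M)) (Function('q')(M) = Add(Add(Pow(M, 2), Mul(-2, M)), M) = Add(Pow(M, 2), Mul(-1, M)))
Add(Mul(-94, -87), Function('q')(Function('m')(2))) = Add(Mul(-94, -87), Mul(Mul(Pow(2, Rational(1, 2)), Pow(2, Rational(1, 2))), Add(-1, Mul(Pow(2, Rational(1, 2)), Pow(2, Rational(1, 2)))))) = Add(8178, Mul(2, Add(-1, 2))) = Add(8178, Mul(2, 1)) = Add(8178, 2) = 8180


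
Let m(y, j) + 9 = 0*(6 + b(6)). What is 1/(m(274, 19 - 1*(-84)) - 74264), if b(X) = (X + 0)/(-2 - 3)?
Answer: -1/74273 ≈ -1.3464e-5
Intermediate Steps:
b(X) = -X/5 (b(X) = X/(-5) = X*(-⅕) = -X/5)
m(y, j) = -9 (m(y, j) = -9 + 0*(6 - ⅕*6) = -9 + 0*(6 - 6/5) = -9 + 0*(24/5) = -9 + 0 = -9)
1/(m(274, 19 - 1*(-84)) - 74264) = 1/(-9 - 74264) = 1/(-74273) = -1/74273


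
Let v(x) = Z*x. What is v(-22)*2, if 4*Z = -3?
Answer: 33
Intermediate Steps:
Z = -¾ (Z = (¼)*(-3) = -¾ ≈ -0.75000)
v(x) = -3*x/4
v(-22)*2 = -¾*(-22)*2 = (33/2)*2 = 33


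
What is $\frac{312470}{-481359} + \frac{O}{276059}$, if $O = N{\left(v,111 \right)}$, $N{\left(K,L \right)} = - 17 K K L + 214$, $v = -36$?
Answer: $- \frac{180477944296}{18983354883} \approx -9.5072$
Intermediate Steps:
$N{\left(K,L \right)} = 214 - 17 L K^{2}$ ($N{\left(K,L \right)} = - 17 K^{2} L + 214 = - 17 L K^{2} + 214 = 214 - 17 L K^{2}$)
$O = -2445338$ ($O = 214 - 1887 \left(-36\right)^{2} = 214 - 1887 \cdot 1296 = 214 - 2445552 = -2445338$)
$\frac{312470}{-481359} + \frac{O}{276059} = \frac{312470}{-481359} - \frac{2445338}{276059} = 312470 \left(- \frac{1}{481359}\right) - \frac{349334}{39437} = - \frac{312470}{481359} - \frac{349334}{39437} = - \frac{180477944296}{18983354883}$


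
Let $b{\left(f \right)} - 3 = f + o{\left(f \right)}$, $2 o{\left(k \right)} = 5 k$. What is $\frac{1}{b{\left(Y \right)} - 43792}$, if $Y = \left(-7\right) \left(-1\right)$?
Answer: $- \frac{2}{87529} \approx -2.285 \cdot 10^{-5}$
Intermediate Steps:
$Y = 7$
$o{\left(k \right)} = \frac{5 k}{2}$
$b{\left(f \right)} = 3 + \frac{7 f}{2}$ ($b{\left(f \right)} = 3 + \left(f + \frac{5 f}{2}\right) = 3 + \frac{7 f}{2}$)
$\frac{1}{b{\left(Y \right)} - 43792} = \frac{1}{\left(3 + \frac{7}{2} \cdot 7\right) - 43792} = \frac{1}{\left(3 + \frac{49}{2}\right) - 43792} = \frac{1}{\frac{55}{2} - 43792} = \frac{1}{- \frac{87529}{2}} = - \frac{2}{87529}$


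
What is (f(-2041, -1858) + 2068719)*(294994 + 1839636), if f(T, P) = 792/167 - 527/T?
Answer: 1505166825030284620/340847 ≈ 4.4160e+12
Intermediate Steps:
f(T, P) = 792/167 - 527/T (f(T, P) = 792*(1/167) - 527/T = 792/167 - 527/T)
(f(-2041, -1858) + 2068719)*(294994 + 1839636) = ((792/167 - 527/(-2041)) + 2068719)*(294994 + 1839636) = ((792/167 - 527*(-1/2041)) + 2068719)*2134630 = ((792/167 + 527/2041) + 2068719)*2134630 = (1704481/340847 + 2068719)*2134630 = (705118369474/340847)*2134630 = 1505166825030284620/340847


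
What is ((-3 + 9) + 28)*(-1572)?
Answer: -53448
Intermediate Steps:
((-3 + 9) + 28)*(-1572) = (6 + 28)*(-1572) = 34*(-1572) = -53448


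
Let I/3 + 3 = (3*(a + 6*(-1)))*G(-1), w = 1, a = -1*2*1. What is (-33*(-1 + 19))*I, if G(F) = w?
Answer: 48114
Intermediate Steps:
a = -2 (a = -2*1 = -2)
G(F) = 1
I = -81 (I = -9 + 3*((3*(-2 + 6*(-1)))*1) = -9 + 3*((3*(-2 - 6))*1) = -9 + 3*((3*(-8))*1) = -9 + 3*(-24*1) = -9 + 3*(-24) = -9 - 72 = -81)
(-33*(-1 + 19))*I = -33*(-1 + 19)*(-81) = -33*18*(-81) = -594*(-81) = 48114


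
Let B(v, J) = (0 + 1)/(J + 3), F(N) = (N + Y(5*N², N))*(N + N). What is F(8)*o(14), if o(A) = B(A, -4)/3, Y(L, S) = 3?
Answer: -176/3 ≈ -58.667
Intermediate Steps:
F(N) = 2*N*(3 + N) (F(N) = (N + 3)*(N + N) = (3 + N)*(2*N) = 2*N*(3 + N))
B(v, J) = 1/(3 + J)
o(A) = -⅓ (o(A) = 1/((3 - 4)*3) = (⅓)/(-1) = -1*⅓ = -⅓)
F(8)*o(14) = (2*8*(3 + 8))*(-⅓) = (2*8*11)*(-⅓) = 176*(-⅓) = -176/3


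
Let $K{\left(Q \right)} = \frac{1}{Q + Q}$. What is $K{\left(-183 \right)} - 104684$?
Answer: $- \frac{38314345}{366} \approx -1.0468 \cdot 10^{5}$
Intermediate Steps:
$K{\left(Q \right)} = \frac{1}{2 Q}$
$K{\left(-183 \right)} - 104684 = \frac{1}{2 \left(-183\right)} - 104684 = \frac{1}{2} \left(- \frac{1}{183}\right) - 104684 = - \frac{1}{366} - 104684 = - \frac{38314345}{366}$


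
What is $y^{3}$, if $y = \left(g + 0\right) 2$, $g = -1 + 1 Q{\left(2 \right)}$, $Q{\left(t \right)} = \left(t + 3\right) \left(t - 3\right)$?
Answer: $-1728$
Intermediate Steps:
$Q{\left(t \right)} = \left(-3 + t\right) \left(3 + t\right)$ ($Q{\left(t \right)} = \left(3 + t\right) \left(t - 3\right) = \left(3 + t\right) \left(-3 + t\right) = \left(-3 + t\right) \left(3 + t\right)$)
$g = -6$ ($g = -1 + 1 \left(-9 + 2^{2}\right) = -1 + 1 \left(-9 + 4\right) = -1 + 1 \left(-5\right) = -1 - 5 = -6$)
$y = -12$ ($y = \left(-6 + 0\right) 2 = \left(-6\right) 2 = -12$)
$y^{3} = \left(-12\right)^{3} = -1728$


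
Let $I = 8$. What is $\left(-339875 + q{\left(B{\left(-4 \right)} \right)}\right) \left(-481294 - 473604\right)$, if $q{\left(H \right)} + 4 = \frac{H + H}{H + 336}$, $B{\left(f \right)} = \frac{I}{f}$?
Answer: $\frac{54199814725910}{167} \approx 3.2455 \cdot 10^{11}$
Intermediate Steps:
$B{\left(f \right)} = \frac{8}{f}$
$q{\left(H \right)} = -4 + \frac{2 H}{336 + H}$ ($q{\left(H \right)} = -4 + \frac{H + H}{H + 336} = -4 + \frac{2 H}{336 + H}$)
$\left(-339875 + q{\left(B{\left(-4 \right)} \right)}\right) \left(-481294 - 473604\right) = \left(-339875 + \frac{2 \left(-672 - \frac{8}{-4}\right)}{336 + \frac{8}{-4}}\right) \left(-481294 - 473604\right) = \left(-339875 + \frac{2 \left(-672 - 8 \left(- \frac{1}{4}\right)\right)}{336 + 8 \left(- \frac{1}{4}\right)}\right) \left(-954898\right) = \left(-339875 + \frac{2 \left(-672 - -2\right)}{336 - 2}\right) \left(-954898\right) = \left(-339875 + \frac{2 \left(-672 + 2\right)}{334}\right) \left(-954898\right) = \left(-339875 + 2 \cdot \frac{1}{334} \left(-670\right)\right) \left(-954898\right) = \left(-339875 - \frac{670}{167}\right) \left(-954898\right) = \left(- \frac{56759795}{167}\right) \left(-954898\right) = \frac{54199814725910}{167}$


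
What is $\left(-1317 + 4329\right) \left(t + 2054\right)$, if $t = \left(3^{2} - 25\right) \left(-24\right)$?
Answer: $7343256$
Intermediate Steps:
$t = 384$ ($t = \left(9 - 25\right) \left(-24\right) = \left(-16\right) \left(-24\right) = 384$)
$\left(-1317 + 4329\right) \left(t + 2054\right) = \left(-1317 + 4329\right) \left(384 + 2054\right) = 3012 \cdot 2438 = 7343256$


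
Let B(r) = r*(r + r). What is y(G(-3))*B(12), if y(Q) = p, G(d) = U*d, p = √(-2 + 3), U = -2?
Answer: 288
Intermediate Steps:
p = 1 (p = √1 = 1)
G(d) = -2*d
y(Q) = 1
B(r) = 2*r² (B(r) = r*(2*r) = 2*r²)
y(G(-3))*B(12) = 1*(2*12²) = 1*(2*144) = 1*288 = 288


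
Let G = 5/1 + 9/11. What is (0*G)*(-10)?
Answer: 0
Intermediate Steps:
G = 64/11 (G = 5*1 + 9*(1/11) = 5 + 9/11 = 64/11 ≈ 5.8182)
(0*G)*(-10) = (0*(64/11))*(-10) = 0*(-10) = 0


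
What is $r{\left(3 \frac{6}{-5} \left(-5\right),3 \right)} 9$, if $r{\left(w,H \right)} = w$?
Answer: $162$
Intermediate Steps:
$r{\left(3 \frac{6}{-5} \left(-5\right),3 \right)} 9 = 3 \frac{6}{-5} \left(-5\right) 9 = 3 \cdot 6 \left(- \frac{1}{5}\right) \left(-5\right) 9 = 3 \left(- \frac{6}{5}\right) \left(-5\right) 9 = \left(- \frac{18}{5}\right) \left(-5\right) 9 = 18 \cdot 9 = 162$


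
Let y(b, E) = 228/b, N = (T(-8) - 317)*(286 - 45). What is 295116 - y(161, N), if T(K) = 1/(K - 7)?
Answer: 47513448/161 ≈ 2.9511e+5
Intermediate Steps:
T(K) = 1/(-7 + K)
N = -1146196/15 (N = (1/(-7 - 8) - 317)*(286 - 45) = (1/(-15) - 317)*241 = (-1/15 - 317)*241 = -4756/15*241 = -1146196/15 ≈ -76413.)
295116 - y(161, N) = 295116 - 228/161 = 47513448/161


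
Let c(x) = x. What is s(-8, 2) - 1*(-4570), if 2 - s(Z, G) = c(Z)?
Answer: 4580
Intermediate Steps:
s(Z, G) = 2 - Z
s(-8, 2) - 1*(-4570) = (2 - 1*(-8)) - 1*(-4570) = (2 + 8) + 4570 = 10 + 4570 = 4580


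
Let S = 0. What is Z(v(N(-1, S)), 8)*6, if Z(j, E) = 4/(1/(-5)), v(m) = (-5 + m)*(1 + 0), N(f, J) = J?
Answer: -120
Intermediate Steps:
v(m) = -5 + m (v(m) = (-5 + m)*1 = -5 + m)
Z(j, E) = -20 (Z(j, E) = 4/(-⅕) = 4*(-5) = -20)
Z(v(N(-1, S)), 8)*6 = -20*6 = -120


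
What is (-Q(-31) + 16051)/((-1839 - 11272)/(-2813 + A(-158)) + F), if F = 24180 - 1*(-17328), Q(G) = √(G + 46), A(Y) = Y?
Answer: 47687521/123333379 - 2971*√15/123333379 ≈ 0.38656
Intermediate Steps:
Q(G) = √(46 + G)
F = 41508 (F = 24180 + 17328 = 41508)
(-Q(-31) + 16051)/((-1839 - 11272)/(-2813 + A(-158)) + F) = (-√(46 - 31) + 16051)/((-1839 - 11272)/(-2813 - 158) + 41508) = (-√15 + 16051)/(-13111/(-2971) + 41508) = (16051 - √15)/(-13111*(-1/2971) + 41508) = (16051 - √15)/(13111/2971 + 41508) = (16051 - √15)/(123333379/2971) = (16051 - √15)*(2971/123333379) = 47687521/123333379 - 2971*√15/123333379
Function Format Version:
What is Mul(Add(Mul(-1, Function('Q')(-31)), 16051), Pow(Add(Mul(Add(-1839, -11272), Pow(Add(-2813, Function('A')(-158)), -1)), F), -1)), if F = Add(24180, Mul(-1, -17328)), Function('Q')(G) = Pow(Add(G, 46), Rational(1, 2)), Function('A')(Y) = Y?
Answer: Add(Rational(47687521, 123333379), Mul(Rational(-2971, 123333379), Pow(15, Rational(1, 2)))) ≈ 0.38656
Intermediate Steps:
Function('Q')(G) = Pow(Add(46, G), Rational(1, 2))
F = 41508 (F = Add(24180, 17328) = 41508)
Mul(Add(Mul(-1, Function('Q')(-31)), 16051), Pow(Add(Mul(Add(-1839, -11272), Pow(Add(-2813, Function('A')(-158)), -1)), F), -1)) = Mul(Add(Mul(-1, Pow(Add(46, -31), Rational(1, 2))), 16051), Pow(Add(Mul(Add(-1839, -11272), Pow(Add(-2813, -158), -1)), 41508), -1)) = Mul(Add(Mul(-1, Pow(15, Rational(1, 2))), 16051), Pow(Add(Mul(-13111, Pow(-2971, -1)), 41508), -1)) = Mul(Add(16051, Mul(-1, Pow(15, Rational(1, 2)))), Pow(Add(Mul(-13111, Rational(-1, 2971)), 41508), -1)) = Mul(Add(16051, Mul(-1, Pow(15, Rational(1, 2)))), Pow(Add(Rational(13111, 2971), 41508), -1)) = Mul(Add(16051, Mul(-1, Pow(15, Rational(1, 2)))), Pow(Rational(123333379, 2971), -1)) = Mul(Add(16051, Mul(-1, Pow(15, Rational(1, 2)))), Rational(2971, 123333379)) = Add(Rational(47687521, 123333379), Mul(Rational(-2971, 123333379), Pow(15, Rational(1, 2))))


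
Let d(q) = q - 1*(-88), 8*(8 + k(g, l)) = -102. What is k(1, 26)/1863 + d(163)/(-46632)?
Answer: -478409/28958472 ≈ -0.016521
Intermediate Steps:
k(g, l) = -83/4 (k(g, l) = -8 + (⅛)*(-102) = -8 - 51/4 = -83/4)
d(q) = 88 + q (d(q) = q + 88 = 88 + q)
k(1, 26)/1863 + d(163)/(-46632) = -83/4/1863 + (88 + 163)/(-46632) = -83/4*1/1863 + 251*(-1/46632) = -83/7452 - 251/46632 = -478409/28958472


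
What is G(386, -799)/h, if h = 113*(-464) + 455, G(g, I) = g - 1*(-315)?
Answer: -701/51977 ≈ -0.013487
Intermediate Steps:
G(g, I) = 315 + g (G(g, I) = g + 315 = 315 + g)
h = -51977 (h = -52432 + 455 = -51977)
G(386, -799)/h = (315 + 386)/(-51977) = 701*(-1/51977) = -701/51977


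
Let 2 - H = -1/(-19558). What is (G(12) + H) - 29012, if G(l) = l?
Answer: -567142885/19558 ≈ -28998.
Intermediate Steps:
H = 39115/19558 (H = 2 - (-1)/(-19558) = 2 - (-1)*(-1)/19558 = 2 - 1*1/19558 = 2 - 1/19558 = 39115/19558 ≈ 1.9999)
(G(12) + H) - 29012 = (12 + 39115/19558) - 29012 = 273811/19558 - 29012 = -567142885/19558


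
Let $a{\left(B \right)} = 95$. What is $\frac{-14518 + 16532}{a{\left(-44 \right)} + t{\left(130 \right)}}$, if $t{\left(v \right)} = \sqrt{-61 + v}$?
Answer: $\frac{95665}{4478} - \frac{1007 \sqrt{69}}{4478} \approx 19.495$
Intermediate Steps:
$\frac{-14518 + 16532}{a{\left(-44 \right)} + t{\left(130 \right)}} = \frac{-14518 + 16532}{95 + \sqrt{-61 + 130}} = \frac{2014}{95 + \sqrt{69}}$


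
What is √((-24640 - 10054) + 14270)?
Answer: 2*I*√5106 ≈ 142.91*I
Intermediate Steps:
√((-24640 - 10054) + 14270) = √(-34694 + 14270) = √(-20424) = 2*I*√5106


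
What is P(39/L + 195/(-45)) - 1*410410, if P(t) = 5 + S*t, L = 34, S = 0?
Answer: -410405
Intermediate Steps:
P(t) = 5 (P(t) = 5 + 0*t = 5 + 0 = 5)
P(39/L + 195/(-45)) - 1*410410 = 5 - 1*410410 = 5 - 410410 = -410405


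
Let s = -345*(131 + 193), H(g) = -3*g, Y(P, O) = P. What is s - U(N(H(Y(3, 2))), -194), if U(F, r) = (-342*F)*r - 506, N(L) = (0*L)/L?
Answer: -111274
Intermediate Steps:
N(L) = 0 (N(L) = 0/L = 0)
s = -111780 (s = -345*324 = -111780)
U(F, r) = -506 - 342*F*r (U(F, r) = -342*F*r - 506 = -506 - 342*F*r)
s - U(N(H(Y(3, 2))), -194) = -111780 - (-506 - 342*0*(-194)) = -111780 - (-506 + 0) = -111780 - 1*(-506) = -111780 + 506 = -111274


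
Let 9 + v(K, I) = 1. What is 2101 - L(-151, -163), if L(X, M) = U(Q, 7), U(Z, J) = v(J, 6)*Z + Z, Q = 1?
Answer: 2108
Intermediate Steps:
v(K, I) = -8 (v(K, I) = -9 + 1 = -8)
U(Z, J) = -7*Z (U(Z, J) = -8*Z + Z = -7*Z)
L(X, M) = -7 (L(X, M) = -7*1 = -7)
2101 - L(-151, -163) = 2101 - 1*(-7) = 2101 + 7 = 2108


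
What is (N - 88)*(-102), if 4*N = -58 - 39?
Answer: 22899/2 ≈ 11450.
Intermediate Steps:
N = -97/4 (N = (-58 - 39)/4 = (¼)*(-97) = -97/4 ≈ -24.250)
(N - 88)*(-102) = (-97/4 - 88)*(-102) = -449/4*(-102) = 22899/2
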